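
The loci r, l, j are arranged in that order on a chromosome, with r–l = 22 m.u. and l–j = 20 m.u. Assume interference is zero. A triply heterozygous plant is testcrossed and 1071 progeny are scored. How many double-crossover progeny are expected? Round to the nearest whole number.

Map distances give recombination frequencies of 0.220 and 0.200 for the two intervals.
With no interference, expected double-crossover frequency = 0.220 × 0.200 = 0.04400.
Expected number = 0.04400 × 1071 = 47.12 ≈ 47.

47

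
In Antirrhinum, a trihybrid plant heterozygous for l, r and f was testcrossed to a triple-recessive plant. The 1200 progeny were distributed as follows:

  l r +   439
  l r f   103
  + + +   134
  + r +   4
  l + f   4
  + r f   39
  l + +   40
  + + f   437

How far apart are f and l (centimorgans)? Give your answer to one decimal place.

20.4 centimorgans

The two most frequent reciprocal classes, + + f and l r +, are the parental types, so the F1 was + + f / l r +.
The two rarest classes, l + f and + r +, are the double crossovers. Comparing them with the parentals, only the l allele has switched, so l is the middle locus and the order is r – l – f.
Crossovers in the l–f interval produce the single-crossover classes + + + and l r f (134 + 103 = 237) plus the double crossovers (8).
RF(l–f) = (237 + 8) / 1200 = 245/1200 = 0.2042 → 20.4 centimorgans.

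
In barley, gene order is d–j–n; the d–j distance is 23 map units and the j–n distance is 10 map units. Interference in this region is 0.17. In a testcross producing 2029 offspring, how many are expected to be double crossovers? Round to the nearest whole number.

Map distances give recombination frequencies of 0.230 and 0.100 for the two intervals.
With interference 0.17 (so coincidence = 0.83), expected double-crossover frequency = 0.230 × 0.100 × 0.83 = 0.01909.
Expected number = 0.01909 × 2029 = 38.73 ≈ 39.

39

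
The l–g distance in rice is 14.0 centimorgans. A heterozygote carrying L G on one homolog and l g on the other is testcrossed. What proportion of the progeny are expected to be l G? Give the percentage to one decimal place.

7.0%

A map distance of 14.0 centimorgans corresponds to a recombination frequency of 0.140.
The F1 is L G / l g, so l G is a recombinant gamete class with expected frequency r/2 = 0.140/2 = 0.0700.
That is 0.0700 = 7.0% of the progeny.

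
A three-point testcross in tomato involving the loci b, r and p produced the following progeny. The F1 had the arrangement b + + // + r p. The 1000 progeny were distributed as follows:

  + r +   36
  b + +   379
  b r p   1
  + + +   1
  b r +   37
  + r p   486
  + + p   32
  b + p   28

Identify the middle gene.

b

The two rarest classes, + + + and b r p, are the double crossovers. Comparing them with the parentals, only the b allele has switched, so b is the middle locus and the order is r – b – p.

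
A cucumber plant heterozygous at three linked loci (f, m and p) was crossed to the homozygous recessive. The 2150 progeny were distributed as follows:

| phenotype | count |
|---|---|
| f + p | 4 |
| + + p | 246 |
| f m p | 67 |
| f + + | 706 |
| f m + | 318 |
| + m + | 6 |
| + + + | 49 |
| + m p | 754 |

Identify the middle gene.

p

The two most frequent reciprocal classes, + m p and f + +, are the parental types, so the F1 was + m p / f + +.
The two rarest classes, + m + and f + p, are the double crossovers. Comparing them with the parentals, only the p allele has switched, so p is the middle locus and the order is f – p – m.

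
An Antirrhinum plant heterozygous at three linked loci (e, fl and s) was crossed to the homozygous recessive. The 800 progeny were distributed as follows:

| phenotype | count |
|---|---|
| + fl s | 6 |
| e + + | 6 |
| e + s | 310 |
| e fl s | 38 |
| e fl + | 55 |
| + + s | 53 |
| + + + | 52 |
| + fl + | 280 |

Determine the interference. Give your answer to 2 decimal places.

The two most frequent reciprocal classes, + fl + and e + s, are the parental types, so the F1 was + fl + / e + s.
The two rarest classes, + fl s and e + +, are the double crossovers. Comparing them with the parentals, only the s allele has switched, so s is the middle locus and the order is e – s – fl.
e–s: (108 + 12)/800 = 0.1500; s–fl: (90 + 12)/800 = 0.1275.
Expected DCO frequency = 0.1500 × 0.1275 ≈ 0.01912; observed = 12/800 ≈ 0.01500.
Coefficient of coincidence = 0.01500/0.01912 ≈ 0.78; interference = 1 − 0.78 = 0.22.

0.22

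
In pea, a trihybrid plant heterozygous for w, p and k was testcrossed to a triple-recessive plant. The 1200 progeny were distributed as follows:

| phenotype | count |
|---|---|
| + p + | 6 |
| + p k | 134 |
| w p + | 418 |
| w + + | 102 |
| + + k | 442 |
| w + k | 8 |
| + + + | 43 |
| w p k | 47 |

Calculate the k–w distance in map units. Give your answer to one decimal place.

8.7 map units

The two most frequent reciprocal classes, + + k and w p +, are the parental types, so the F1 was + + k / w p +.
The two rarest classes, w + k and + p +, are the double crossovers. Comparing them with the parentals, only the w allele has switched, so w is the middle locus and the order is k – w – p.
Crossovers in the k–w interval produce the single-crossover classes + + + and w p k (43 + 47 = 90) plus the double crossovers (14).
RF(k–w) = (90 + 14) / 1200 = 104/1200 = 0.0867 → 8.7 map units.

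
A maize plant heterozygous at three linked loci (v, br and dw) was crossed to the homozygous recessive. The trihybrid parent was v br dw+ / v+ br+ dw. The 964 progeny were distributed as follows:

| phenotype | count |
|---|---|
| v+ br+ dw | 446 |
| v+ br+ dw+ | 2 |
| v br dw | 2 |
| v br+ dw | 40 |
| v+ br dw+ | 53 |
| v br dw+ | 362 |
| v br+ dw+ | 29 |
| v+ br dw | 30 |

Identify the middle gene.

dw

The two rarest classes, v br dw and v+ br+ dw+, are the double crossovers. Comparing them with the parentals, only the dw allele has switched, so dw is the middle locus and the order is br – dw – v.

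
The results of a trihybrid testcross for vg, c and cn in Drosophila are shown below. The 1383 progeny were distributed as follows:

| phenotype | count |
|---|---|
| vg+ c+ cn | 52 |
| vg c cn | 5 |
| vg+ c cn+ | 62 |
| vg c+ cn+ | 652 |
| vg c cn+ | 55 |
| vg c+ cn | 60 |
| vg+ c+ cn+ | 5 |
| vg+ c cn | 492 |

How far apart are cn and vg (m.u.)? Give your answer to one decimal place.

9.5 m.u.

The two most frequent reciprocal classes, vg c+ cn+ and vg+ c cn, are the parental types, so the F1 was vg c+ cn+ / vg+ c cn.
The two rarest classes, vg+ c+ cn+ and vg c cn, are the double crossovers. Comparing them with the parentals, only the vg allele has switched, so vg is the middle locus and the order is cn – vg – c.
Crossovers in the cn–vg interval produce the single-crossover classes vg c+ cn and vg+ c cn+ (60 + 62 = 122) plus the double crossovers (10).
RF(cn–vg) = (122 + 10) / 1383 = 132/1383 = 0.0954 → 9.5 m.u.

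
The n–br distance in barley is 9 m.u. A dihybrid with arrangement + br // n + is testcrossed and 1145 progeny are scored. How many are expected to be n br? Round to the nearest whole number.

A map distance of 9 m.u. corresponds to a recombination frequency of 0.090.
The F1 is + br / n +, so n br is a recombinant gamete class with expected frequency r/2 = 0.090/2 = 0.0450.
Expected number = 0.0450 × 1145 = 51.52 ≈ 52.

52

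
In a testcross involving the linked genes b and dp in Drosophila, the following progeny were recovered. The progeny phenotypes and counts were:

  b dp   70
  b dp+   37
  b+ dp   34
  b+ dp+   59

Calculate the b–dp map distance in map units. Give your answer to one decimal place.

The two most frequent classes, b+ dp+ (59) and b dp (70), are the parental types, so the F1 was b+ dp+ / b dp.
The recombinant classes are b+ dp and b dp+: 34 + 37 = 71.
Recombination frequency = 71/200 = 0.3550 ≈ 35.5%, i.e. 35.5 map units.

35.5 map units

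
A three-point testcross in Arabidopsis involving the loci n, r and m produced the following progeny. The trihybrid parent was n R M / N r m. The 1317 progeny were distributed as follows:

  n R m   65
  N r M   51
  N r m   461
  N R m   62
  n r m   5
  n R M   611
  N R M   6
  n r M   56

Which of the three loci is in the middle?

n

The two rarest classes, N R M and n r m, are the double crossovers. Comparing them with the parentals, only the n allele has switched, so n is the middle locus and the order is m – n – r.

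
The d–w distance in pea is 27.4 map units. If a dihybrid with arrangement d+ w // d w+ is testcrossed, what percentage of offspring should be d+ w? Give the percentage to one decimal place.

36.3%

A map distance of 27.4 map units corresponds to a recombination frequency of 0.274.
The F1 is d+ w / d w+, so d+ w is a parental gamete class with expected frequency (1 − r)/2 = 0.726/2 = 0.3630.
That is 0.3630 = 36.3% of the progeny.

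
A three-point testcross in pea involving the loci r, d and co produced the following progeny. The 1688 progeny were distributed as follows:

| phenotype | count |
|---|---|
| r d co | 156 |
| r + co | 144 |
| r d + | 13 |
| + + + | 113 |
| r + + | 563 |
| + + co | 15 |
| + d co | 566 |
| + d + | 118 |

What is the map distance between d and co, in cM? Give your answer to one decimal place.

The two most frequent reciprocal classes, + d co and r + +, are the parental types, so the F1 was + d co / r + +.
The two rarest classes, + + co and r d +, are the double crossovers. Comparing them with the parentals, only the d allele has switched, so d is the middle locus and the order is r – d – co.
Crossovers in the d–co interval produce the single-crossover classes + d + and r + co (118 + 144 = 262) plus the double crossovers (28).
RF(d–co) = (262 + 28) / 1688 = 290/1688 = 0.1718 → 17.2 cM.

17.2 cM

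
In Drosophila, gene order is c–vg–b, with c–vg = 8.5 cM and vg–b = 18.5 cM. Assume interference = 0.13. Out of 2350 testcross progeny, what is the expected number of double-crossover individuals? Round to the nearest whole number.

32

Map distances give recombination frequencies of 0.085 and 0.185 for the two intervals.
With interference 0.13 (so coincidence = 0.87), expected double-crossover frequency = 0.085 × 0.185 × 0.87 = 0.01368.
Expected number = 0.01368 × 2350 = 32.15 ≈ 32.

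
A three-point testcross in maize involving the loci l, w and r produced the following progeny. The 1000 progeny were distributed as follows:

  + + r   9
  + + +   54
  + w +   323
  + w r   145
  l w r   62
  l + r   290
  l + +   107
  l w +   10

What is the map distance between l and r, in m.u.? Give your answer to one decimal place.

27.1 m.u.

The two most frequent reciprocal classes, + w + and l + r, are the parental types, so the F1 was + w + / l + r.
The two rarest classes, l w + and + + r, are the double crossovers. Comparing them with the parentals, only the l allele has switched, so l is the middle locus and the order is r – l – w.
Crossovers in the r–l interval produce the single-crossover classes + w r and l + + (145 + 107 = 252) plus the double crossovers (19).
RF(r–l) = (252 + 19) / 1000 = 271/1000 = 0.2710 → 27.1 m.u.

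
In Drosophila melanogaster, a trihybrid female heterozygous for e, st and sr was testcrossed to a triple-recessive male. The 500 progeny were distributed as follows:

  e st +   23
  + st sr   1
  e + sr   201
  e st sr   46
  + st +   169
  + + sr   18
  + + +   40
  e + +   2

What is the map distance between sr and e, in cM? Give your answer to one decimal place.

The two most frequent reciprocal classes, + st + and e + sr, are the parental types, so the F1 was + st + / e + sr.
The two rarest classes, + st sr and e + +, are the double crossovers. Comparing them with the parentals, only the sr allele has switched, so sr is the middle locus and the order is e – sr – st.
Crossovers in the e–sr interval produce the single-crossover classes e st + and + + sr (23 + 18 = 41) plus the double crossovers (3).
RF(e–sr) = (41 + 3) / 500 = 44/500 = 0.0880 → 8.8 cM.

8.8 cM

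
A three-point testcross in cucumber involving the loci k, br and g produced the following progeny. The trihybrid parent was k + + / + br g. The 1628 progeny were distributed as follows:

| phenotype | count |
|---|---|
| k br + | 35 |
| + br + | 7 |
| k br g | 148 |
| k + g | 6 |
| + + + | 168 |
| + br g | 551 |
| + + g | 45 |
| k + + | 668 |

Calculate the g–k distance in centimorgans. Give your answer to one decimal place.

20.2 centimorgans

The two rarest classes, k + g and + br +, are the double crossovers. Comparing them with the parentals, only the g allele has switched, so g is the middle locus and the order is k – g – br.
Crossovers in the k–g interval produce the single-crossover classes + + + and k br g (168 + 148 = 316) plus the double crossovers (13).
RF(k–g) = (316 + 13) / 1628 = 329/1628 = 0.2021 → 20.2 centimorgans.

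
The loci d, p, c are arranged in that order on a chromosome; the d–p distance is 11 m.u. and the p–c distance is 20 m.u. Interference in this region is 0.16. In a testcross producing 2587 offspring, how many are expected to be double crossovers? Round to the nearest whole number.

Map distances give recombination frequencies of 0.110 and 0.200 for the two intervals.
With interference 0.16 (so coincidence = 0.84), expected double-crossover frequency = 0.110 × 0.200 × 0.84 = 0.01848.
Expected number = 0.01848 × 2587 = 47.81 ≈ 48.

48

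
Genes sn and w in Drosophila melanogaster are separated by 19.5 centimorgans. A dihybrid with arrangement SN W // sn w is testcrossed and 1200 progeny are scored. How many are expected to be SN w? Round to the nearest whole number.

117

A map distance of 19.5 centimorgans corresponds to a recombination frequency of 0.195.
The F1 is SN W / sn w, so SN w is a recombinant gamete class with expected frequency r/2 = 0.195/2 = 0.0975.
Expected number = 0.0975 × 1200 = 117.00 ≈ 117.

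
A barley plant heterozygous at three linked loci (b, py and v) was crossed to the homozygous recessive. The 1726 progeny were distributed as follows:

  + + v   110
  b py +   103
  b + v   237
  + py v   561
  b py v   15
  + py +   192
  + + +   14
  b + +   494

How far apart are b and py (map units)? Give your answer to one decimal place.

The two most frequent reciprocal classes, + py v and b + +, are the parental types, so the F1 was + py v / b + +.
The two rarest classes, b py v and + + +, are the double crossovers. Comparing them with the parentals, only the b allele has switched, so b is the middle locus and the order is v – b – py.
Crossovers in the b–py interval produce the single-crossover classes + + v and b py + (110 + 103 = 213) plus the double crossovers (29).
RF(b–py) = (213 + 29) / 1726 = 242/1726 = 0.1402 → 14.0 map units.

14.0 map units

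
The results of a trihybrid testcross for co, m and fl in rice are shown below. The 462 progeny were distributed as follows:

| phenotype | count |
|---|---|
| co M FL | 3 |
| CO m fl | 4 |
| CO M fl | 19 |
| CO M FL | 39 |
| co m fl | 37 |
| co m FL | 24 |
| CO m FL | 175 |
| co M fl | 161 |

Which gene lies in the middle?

fl

The two most frequent reciprocal classes, co M fl and CO m FL, are the parental types, so the F1 was co M fl / CO m FL.
The two rarest classes, co M FL and CO m fl, are the double crossovers. Comparing them with the parentals, only the fl allele has switched, so fl is the middle locus and the order is co – fl – m.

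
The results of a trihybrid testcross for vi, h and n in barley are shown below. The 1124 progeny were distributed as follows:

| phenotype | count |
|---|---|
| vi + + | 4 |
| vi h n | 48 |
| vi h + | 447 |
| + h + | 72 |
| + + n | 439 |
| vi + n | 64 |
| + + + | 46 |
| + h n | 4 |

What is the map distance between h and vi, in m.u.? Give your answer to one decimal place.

The two most frequent reciprocal classes, vi h + and + + n, are the parental types, so the F1 was vi h + / + + n.
The two rarest classes, vi + + and + h n, are the double crossovers. Comparing them with the parentals, only the h allele has switched, so h is the middle locus and the order is vi – h – n.
Crossovers in the vi–h interval produce the single-crossover classes + h + and vi + n (72 + 64 = 136) plus the double crossovers (8).
RF(vi–h) = (136 + 8) / 1124 = 144/1124 = 0.1281 → 12.8 m.u.

12.8 m.u.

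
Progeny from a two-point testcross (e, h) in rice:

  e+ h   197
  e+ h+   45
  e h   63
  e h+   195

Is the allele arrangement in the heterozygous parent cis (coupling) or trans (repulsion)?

The two most frequent classes are e+ h (197) and e h+ (195); these are the parental (non-recombinant) types.
So the F1 carried e+ h on one chromosome and e h+ on the other — the recessive alleles are on opposite chromosomes (trans / repulsion).

trans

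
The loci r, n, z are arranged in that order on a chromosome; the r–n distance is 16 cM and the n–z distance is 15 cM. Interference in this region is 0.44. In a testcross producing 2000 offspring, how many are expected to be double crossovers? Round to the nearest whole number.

27

Map distances give recombination frequencies of 0.160 and 0.150 for the two intervals.
With interference 0.44 (so coincidence = 0.56), expected double-crossover frequency = 0.160 × 0.150 × 0.56 = 0.01344.
Expected number = 0.01344 × 2000 = 26.88 ≈ 27.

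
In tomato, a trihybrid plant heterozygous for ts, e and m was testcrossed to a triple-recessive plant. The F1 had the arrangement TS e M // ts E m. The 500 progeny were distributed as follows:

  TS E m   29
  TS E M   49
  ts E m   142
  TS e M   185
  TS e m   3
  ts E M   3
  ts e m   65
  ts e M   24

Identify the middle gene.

The two rarest classes, TS e m and ts E M, are the double crossovers. Comparing them with the parentals, only the m allele has switched, so m is the middle locus and the order is e – m – ts.

m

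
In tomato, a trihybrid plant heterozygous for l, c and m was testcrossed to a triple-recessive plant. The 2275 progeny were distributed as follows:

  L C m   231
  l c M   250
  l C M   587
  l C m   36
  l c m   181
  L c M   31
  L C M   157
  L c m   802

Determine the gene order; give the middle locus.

The two most frequent reciprocal classes, L c m and l C M, are the parental types, so the F1 was L c m / l C M.
The two rarest classes, L c M and l C m, are the double crossovers. Comparing them with the parentals, only the m allele has switched, so m is the middle locus and the order is l – m – c.

m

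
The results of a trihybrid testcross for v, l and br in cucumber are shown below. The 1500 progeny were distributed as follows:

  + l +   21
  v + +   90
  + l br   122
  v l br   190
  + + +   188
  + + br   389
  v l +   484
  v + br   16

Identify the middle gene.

The two most frequent reciprocal classes, v l + and + + br, are the parental types, so the F1 was v l + / + + br.
The two rarest classes, + l + and v + br, are the double crossovers. Comparing them with the parentals, only the v allele has switched, so v is the middle locus and the order is br – v – l.

v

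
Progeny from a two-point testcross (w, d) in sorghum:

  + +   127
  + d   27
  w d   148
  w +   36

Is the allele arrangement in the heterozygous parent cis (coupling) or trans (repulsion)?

cis

The two most frequent classes are + + (127) and w d (148); these are the parental (non-recombinant) types.
So the F1 carried + + on one chromosome and w d on the other — the recessive alleles are on the same chromosome (cis / coupling).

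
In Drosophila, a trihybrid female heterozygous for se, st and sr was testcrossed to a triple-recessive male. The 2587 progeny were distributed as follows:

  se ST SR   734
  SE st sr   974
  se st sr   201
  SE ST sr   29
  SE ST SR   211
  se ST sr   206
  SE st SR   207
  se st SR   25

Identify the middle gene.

The two most frequent reciprocal classes, se ST SR and SE st sr, are the parental types, so the F1 was se ST SR / SE st sr.
The two rarest classes, se st SR and SE ST sr, are the double crossovers. Comparing them with the parentals, only the st allele has switched, so st is the middle locus and the order is se – st – sr.

st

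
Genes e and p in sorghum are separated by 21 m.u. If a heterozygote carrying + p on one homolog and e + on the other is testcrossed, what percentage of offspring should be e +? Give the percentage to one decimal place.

A map distance of 21 m.u. corresponds to a recombination frequency of 0.210.
The F1 is + p / e +, so e + is a parental gamete class with expected frequency (1 − r)/2 = 0.790/2 = 0.3950.
That is 0.3950 = 39.5% of the progeny.

39.5%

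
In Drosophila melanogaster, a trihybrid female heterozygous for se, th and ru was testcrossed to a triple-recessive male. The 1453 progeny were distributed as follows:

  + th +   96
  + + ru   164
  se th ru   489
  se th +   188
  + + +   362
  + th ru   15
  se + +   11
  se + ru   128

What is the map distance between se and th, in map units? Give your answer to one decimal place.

The two most frequent reciprocal classes, + + + and se th ru, are the parental types, so the F1 was + + + / se th ru.
The two rarest classes, se + + and + th ru, are the double crossovers. Comparing them with the parentals, only the se allele has switched, so se is the middle locus and the order is ru – se – th.
Crossovers in the se–th interval produce the single-crossover classes + th + and se + ru (96 + 128 = 224) plus the double crossovers (26).
RF(se–th) = (224 + 26) / 1453 = 250/1453 = 0.1721 → 17.2 map units.

17.2 map units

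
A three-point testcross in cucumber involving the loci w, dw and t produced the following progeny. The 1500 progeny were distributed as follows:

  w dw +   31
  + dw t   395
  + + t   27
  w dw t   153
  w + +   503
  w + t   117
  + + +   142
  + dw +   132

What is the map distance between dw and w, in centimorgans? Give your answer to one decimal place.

23.5 centimorgans

The two most frequent reciprocal classes, w + + and + dw t, are the parental types, so the F1 was w + + / + dw t.
The two rarest classes, w dw + and + + t, are the double crossovers. Comparing them with the parentals, only the dw allele has switched, so dw is the middle locus and the order is w – dw – t.
Crossovers in the w–dw interval produce the single-crossover classes + + + and w dw t (142 + 153 = 295) plus the double crossovers (58).
RF(w–dw) = (295 + 58) / 1500 = 353/1500 = 0.2353 → 23.5 centimorgans.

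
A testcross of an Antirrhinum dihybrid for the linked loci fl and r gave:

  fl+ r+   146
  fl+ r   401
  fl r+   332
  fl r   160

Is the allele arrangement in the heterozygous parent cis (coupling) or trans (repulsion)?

trans

The two most frequent classes are fl+ r (401) and fl r+ (332); these are the parental (non-recombinant) types.
So the F1 carried fl+ r on one chromosome and fl r+ on the other — the recessive alleles are on opposite chromosomes (trans / repulsion).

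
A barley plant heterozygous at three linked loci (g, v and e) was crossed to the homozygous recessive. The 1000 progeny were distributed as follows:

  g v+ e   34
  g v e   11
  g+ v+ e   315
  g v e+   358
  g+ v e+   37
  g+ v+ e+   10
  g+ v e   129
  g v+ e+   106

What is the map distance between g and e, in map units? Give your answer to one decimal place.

9.2 map units

The two most frequent reciprocal classes, g+ v+ e and g v e+, are the parental types, so the F1 was g+ v+ e / g v e+.
The two rarest classes, g+ v+ e+ and g v e, are the double crossovers. Comparing them with the parentals, only the e allele has switched, so e is the middle locus and the order is g – e – v.
Crossovers in the g–e interval produce the single-crossover classes g v+ e and g+ v e+ (34 + 37 = 71) plus the double crossovers (21).
RF(g–e) = (71 + 21) / 1000 = 92/1000 = 0.0920 → 9.2 map units.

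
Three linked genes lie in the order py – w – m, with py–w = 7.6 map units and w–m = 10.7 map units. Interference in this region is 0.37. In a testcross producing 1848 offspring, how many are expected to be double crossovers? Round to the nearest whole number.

9

Map distances give recombination frequencies of 0.076 and 0.107 for the two intervals.
With interference 0.37 (so coincidence = 0.63), expected double-crossover frequency = 0.076 × 0.107 × 0.63 = 0.00512.
Expected number = 0.00512 × 1848 = 9.47 ≈ 9.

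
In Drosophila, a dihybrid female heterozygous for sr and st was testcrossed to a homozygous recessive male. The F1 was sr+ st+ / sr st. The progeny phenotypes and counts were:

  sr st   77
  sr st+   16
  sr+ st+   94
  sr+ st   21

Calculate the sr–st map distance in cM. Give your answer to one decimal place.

The recombinant classes are sr+ st and sr st+: 21 + 16 = 37.
Recombination frequency = 37/208 = 0.1779 ≈ 17.8%, i.e. 17.8 cM.

17.8 cM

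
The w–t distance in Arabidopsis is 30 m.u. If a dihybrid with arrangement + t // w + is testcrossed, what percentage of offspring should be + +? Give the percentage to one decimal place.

15.0%

A map distance of 30 m.u. corresponds to a recombination frequency of 0.300.
The F1 is + t / w +, so + + is a recombinant gamete class with expected frequency r/2 = 0.300/2 = 0.1500.
That is 0.1500 = 15.0% of the progeny.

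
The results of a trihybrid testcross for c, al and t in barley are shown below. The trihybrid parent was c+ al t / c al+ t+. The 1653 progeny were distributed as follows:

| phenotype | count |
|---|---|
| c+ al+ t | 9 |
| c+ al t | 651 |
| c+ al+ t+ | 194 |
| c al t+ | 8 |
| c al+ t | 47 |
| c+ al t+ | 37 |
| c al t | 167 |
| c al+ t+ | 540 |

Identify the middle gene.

al

The two rarest classes, c+ al+ t and c al t+, are the double crossovers. Comparing them with the parentals, only the al allele has switched, so al is the middle locus and the order is c – al – t.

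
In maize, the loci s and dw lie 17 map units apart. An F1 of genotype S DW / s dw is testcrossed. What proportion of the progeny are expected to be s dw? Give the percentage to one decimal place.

41.5%

A map distance of 17 map units corresponds to a recombination frequency of 0.170.
The F1 is S DW / s dw, so s dw is a parental gamete class with expected frequency (1 − r)/2 = 0.830/2 = 0.4150.
That is 0.4150 = 41.5% of the progeny.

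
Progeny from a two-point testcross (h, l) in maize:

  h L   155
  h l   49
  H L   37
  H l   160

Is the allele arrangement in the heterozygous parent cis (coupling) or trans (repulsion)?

trans

The two most frequent classes are H l (160) and h L (155); these are the parental (non-recombinant) types.
So the F1 carried H l on one chromosome and h L on the other — the recessive alleles are on opposite chromosomes (trans / repulsion).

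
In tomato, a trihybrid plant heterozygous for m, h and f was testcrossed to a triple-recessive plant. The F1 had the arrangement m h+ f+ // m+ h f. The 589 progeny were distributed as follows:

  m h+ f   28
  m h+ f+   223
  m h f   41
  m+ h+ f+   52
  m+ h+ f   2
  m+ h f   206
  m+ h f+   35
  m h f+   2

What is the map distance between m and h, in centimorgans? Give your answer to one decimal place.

The two rarest classes, m h f+ and m+ h+ f, are the double crossovers. Comparing them with the parentals, only the h allele has switched, so h is the middle locus and the order is m – h – f.
Crossovers in the m–h interval produce the single-crossover classes m+ h+ f+ and m h f (52 + 41 = 93) plus the double crossovers (4).
RF(m–h) = (93 + 4) / 589 = 97/589 = 0.1647 → 16.5 centimorgans.

16.5 centimorgans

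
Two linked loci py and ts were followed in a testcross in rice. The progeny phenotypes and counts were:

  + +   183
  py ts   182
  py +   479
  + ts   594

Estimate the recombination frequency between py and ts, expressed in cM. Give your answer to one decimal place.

The two most frequent classes, + ts (594) and py + (479), are the parental types, so the F1 was + ts / py +.
The recombinant classes are + + and py ts: 183 + 182 = 365.
Recombination frequency = 365/1438 = 0.2538 ≈ 25.4%, i.e. 25.4 cM.

25.4 cM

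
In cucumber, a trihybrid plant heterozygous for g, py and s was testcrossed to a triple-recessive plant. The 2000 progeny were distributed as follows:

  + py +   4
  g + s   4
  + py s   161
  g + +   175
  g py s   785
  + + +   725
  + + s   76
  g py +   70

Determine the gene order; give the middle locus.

py

The two most frequent reciprocal classes, g py s and + + +, are the parental types, so the F1 was g py s / + + +.
The two rarest classes, g + s and + py +, are the double crossovers. Comparing them with the parentals, only the py allele has switched, so py is the middle locus and the order is s – py – g.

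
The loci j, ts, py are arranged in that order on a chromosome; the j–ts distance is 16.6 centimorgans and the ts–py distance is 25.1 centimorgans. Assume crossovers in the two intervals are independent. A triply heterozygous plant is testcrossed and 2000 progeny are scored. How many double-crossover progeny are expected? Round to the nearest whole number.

83

Map distances give recombination frequencies of 0.166 and 0.251 for the two intervals.
With no interference, expected double-crossover frequency = 0.166 × 0.251 = 0.04167.
Expected number = 0.04167 × 2000 = 83.33 ≈ 83.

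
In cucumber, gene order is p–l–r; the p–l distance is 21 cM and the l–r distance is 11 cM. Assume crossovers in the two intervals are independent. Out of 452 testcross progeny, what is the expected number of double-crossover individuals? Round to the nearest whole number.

10

Map distances give recombination frequencies of 0.210 and 0.110 for the two intervals.
With no interference, expected double-crossover frequency = 0.210 × 0.110 = 0.02310.
Expected number = 0.02310 × 452 = 10.44 ≈ 10.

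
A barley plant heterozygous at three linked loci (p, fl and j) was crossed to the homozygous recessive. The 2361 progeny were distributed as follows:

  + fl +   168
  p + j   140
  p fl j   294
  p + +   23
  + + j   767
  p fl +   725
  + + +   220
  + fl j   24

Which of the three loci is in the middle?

fl

The two most frequent reciprocal classes, p fl + and + + j, are the parental types, so the F1 was p fl + / + + j.
The two rarest classes, p + + and + fl j, are the double crossovers. Comparing them with the parentals, only the fl allele has switched, so fl is the middle locus and the order is j – fl – p.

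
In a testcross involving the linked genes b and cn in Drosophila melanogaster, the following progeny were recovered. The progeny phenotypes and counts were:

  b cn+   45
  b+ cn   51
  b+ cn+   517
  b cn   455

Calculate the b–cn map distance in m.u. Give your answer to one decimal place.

9.0 m.u.

The two most frequent classes, b+ cn+ (517) and b cn (455), are the parental types, so the F1 was b+ cn+ / b cn.
The recombinant classes are b+ cn and b cn+: 51 + 45 = 96.
Recombination frequency = 96/1068 = 0.0899 ≈ 9.0%, i.e. 9.0 m.u.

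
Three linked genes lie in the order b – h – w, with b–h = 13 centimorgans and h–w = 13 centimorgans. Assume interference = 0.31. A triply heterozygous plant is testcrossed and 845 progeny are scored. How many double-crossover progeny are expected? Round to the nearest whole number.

10

Map distances give recombination frequencies of 0.130 and 0.130 for the two intervals.
With interference 0.31 (so coincidence = 0.69), expected double-crossover frequency = 0.130 × 0.130 × 0.69 = 0.01166.
Expected number = 0.01166 × 845 = 9.85 ≈ 10.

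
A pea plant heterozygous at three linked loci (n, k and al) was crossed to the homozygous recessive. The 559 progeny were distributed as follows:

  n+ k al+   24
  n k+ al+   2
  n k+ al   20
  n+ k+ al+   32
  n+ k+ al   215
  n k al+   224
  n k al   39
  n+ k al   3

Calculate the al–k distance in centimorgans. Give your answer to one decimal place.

The two most frequent reciprocal classes, n+ k+ al and n k al+, are the parental types, so the F1 was n+ k+ al / n k al+.
The two rarest classes, n+ k al and n k+ al+, are the double crossovers. Comparing them with the parentals, only the k allele has switched, so k is the middle locus and the order is al – k – n.
Crossovers in the al–k interval produce the single-crossover classes n+ k+ al+ and n k al (32 + 39 = 71) plus the double crossovers (5).
RF(al–k) = (71 + 5) / 559 = 76/559 = 0.1360 → 13.6 centimorgans.

13.6 centimorgans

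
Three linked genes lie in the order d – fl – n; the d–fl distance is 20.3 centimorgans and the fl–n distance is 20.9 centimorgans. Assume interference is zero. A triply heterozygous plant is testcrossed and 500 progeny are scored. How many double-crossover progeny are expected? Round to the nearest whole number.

21

Map distances give recombination frequencies of 0.203 and 0.209 for the two intervals.
With no interference, expected double-crossover frequency = 0.203 × 0.209 = 0.04243.
Expected number = 0.04243 × 500 = 21.21 ≈ 21.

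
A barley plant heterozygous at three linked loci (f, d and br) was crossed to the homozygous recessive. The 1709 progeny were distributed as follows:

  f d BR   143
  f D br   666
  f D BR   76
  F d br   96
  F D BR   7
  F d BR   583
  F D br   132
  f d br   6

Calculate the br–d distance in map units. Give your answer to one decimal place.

10.8 map units

The two most frequent reciprocal classes, F d BR and f D br, are the parental types, so the F1 was F d BR / f D br.
The two rarest classes, F D BR and f d br, are the double crossovers. Comparing them with the parentals, only the d allele has switched, so d is the middle locus and the order is f – d – br.
Crossovers in the d–br interval produce the single-crossover classes F d br and f D BR (96 + 76 = 172) plus the double crossovers (13).
RF(d–br) = (172 + 13) / 1709 = 185/1709 = 0.1083 → 10.8 map units.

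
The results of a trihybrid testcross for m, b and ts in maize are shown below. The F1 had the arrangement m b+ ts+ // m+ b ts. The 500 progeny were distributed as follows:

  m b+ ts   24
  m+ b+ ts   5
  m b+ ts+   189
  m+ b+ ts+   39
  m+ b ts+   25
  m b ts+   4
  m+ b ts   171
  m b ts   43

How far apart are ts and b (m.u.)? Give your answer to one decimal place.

11.6 m.u.

The two rarest classes, m b ts+ and m+ b+ ts, are the double crossovers. Comparing them with the parentals, only the b allele has switched, so b is the middle locus and the order is ts – b – m.
Crossovers in the ts–b interval produce the single-crossover classes m b+ ts and m+ b ts+ (24 + 25 = 49) plus the double crossovers (9).
RF(ts–b) = (49 + 9) / 500 = 58/500 = 0.1160 → 11.6 m.u.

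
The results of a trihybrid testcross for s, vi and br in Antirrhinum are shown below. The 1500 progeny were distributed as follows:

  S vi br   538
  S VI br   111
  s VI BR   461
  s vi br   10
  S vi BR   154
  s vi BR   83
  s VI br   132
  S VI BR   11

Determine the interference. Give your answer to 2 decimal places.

0.52

The two most frequent reciprocal classes, S vi br and s VI BR, are the parental types, so the F1 was S vi br / s VI BR.
The two rarest classes, s vi br and S VI BR, are the double crossovers. Comparing them with the parentals, only the s allele has switched, so s is the middle locus and the order is br – s – vi.
br–s: (286 + 21)/1500 = 0.2047; s–vi: (194 + 21)/1500 = 0.1433.
Expected DCO frequency = 0.2047 × 0.1433 ≈ 0.02933; observed = 21/1500 ≈ 0.01400.
Coefficient of coincidence = 0.01400/0.02933 ≈ 0.48; interference = 1 − 0.48 = 0.52.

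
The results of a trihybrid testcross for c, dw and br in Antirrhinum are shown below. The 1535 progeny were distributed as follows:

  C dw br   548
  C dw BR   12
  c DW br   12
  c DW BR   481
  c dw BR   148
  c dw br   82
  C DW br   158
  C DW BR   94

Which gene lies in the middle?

br

The two most frequent reciprocal classes, C dw br and c DW BR, are the parental types, so the F1 was C dw br / c DW BR.
The two rarest classes, C dw BR and c DW br, are the double crossovers. Comparing them with the parentals, only the br allele has switched, so br is the middle locus and the order is dw – br – c.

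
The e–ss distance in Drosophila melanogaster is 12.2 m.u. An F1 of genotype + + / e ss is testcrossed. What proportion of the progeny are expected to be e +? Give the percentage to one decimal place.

6.1%

A map distance of 12.2 m.u. corresponds to a recombination frequency of 0.122.
The F1 is + + / e ss, so e + is a recombinant gamete class with expected frequency r/2 = 0.122/2 = 0.0610.
That is 0.0610 = 6.1% of the progeny.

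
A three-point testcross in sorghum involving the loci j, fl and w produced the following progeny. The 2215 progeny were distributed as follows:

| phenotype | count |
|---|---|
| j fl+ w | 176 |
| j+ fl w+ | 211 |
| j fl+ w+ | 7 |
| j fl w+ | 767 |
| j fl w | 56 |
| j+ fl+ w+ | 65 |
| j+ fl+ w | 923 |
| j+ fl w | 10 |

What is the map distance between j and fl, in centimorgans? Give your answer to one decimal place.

18.2 centimorgans

The two most frequent reciprocal classes, j+ fl+ w and j fl w+, are the parental types, so the F1 was j+ fl+ w / j fl w+.
The two rarest classes, j+ fl w and j fl+ w+, are the double crossovers. Comparing them with the parentals, only the fl allele has switched, so fl is the middle locus and the order is w – fl – j.
Crossovers in the fl–j interval produce the single-crossover classes j fl+ w and j+ fl w+ (176 + 211 = 387) plus the double crossovers (17).
RF(fl–j) = (387 + 17) / 2215 = 404/2215 = 0.1824 → 18.2 centimorgans.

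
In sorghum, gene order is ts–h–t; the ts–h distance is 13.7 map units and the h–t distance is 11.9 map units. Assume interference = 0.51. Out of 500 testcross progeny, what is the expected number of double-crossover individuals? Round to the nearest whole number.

4

Map distances give recombination frequencies of 0.137 and 0.119 for the two intervals.
With interference 0.51 (so coincidence = 0.49), expected double-crossover frequency = 0.137 × 0.119 × 0.49 = 0.00799.
Expected number = 0.00799 × 500 = 3.99 ≈ 4.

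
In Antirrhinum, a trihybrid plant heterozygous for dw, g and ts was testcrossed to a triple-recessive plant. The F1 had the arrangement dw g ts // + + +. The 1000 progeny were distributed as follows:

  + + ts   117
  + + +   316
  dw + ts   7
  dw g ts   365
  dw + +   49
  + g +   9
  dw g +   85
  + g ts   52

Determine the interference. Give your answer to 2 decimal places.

0.37

The two rarest classes, dw + ts and + g +, are the double crossovers. Comparing them with the parentals, only the g allele has switched, so g is the middle locus and the order is dw – g – ts.
dw–g: (101 + 16)/1000 = 0.1170; g–ts: (202 + 16)/1000 = 0.2180.
Expected DCO frequency = 0.1170 × 0.2180 ≈ 0.02551; observed = 16/1000 ≈ 0.01600.
Coefficient of coincidence = 0.01600/0.02551 ≈ 0.63; interference = 1 − 0.63 = 0.37.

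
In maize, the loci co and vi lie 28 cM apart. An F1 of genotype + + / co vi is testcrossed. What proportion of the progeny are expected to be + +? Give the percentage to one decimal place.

36.0%

A map distance of 28 cM corresponds to a recombination frequency of 0.280.
The F1 is + + / co vi, so + + is a parental gamete class with expected frequency (1 − r)/2 = 0.720/2 = 0.3600.
That is 0.3600 = 36.0% of the progeny.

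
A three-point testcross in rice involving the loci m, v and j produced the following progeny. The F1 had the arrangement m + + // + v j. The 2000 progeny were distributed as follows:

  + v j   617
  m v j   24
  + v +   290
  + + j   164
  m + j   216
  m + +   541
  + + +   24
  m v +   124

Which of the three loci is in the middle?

The two rarest classes, + + + and m v j, are the double crossovers. Comparing them with the parentals, only the m allele has switched, so m is the middle locus and the order is v – m – j.

m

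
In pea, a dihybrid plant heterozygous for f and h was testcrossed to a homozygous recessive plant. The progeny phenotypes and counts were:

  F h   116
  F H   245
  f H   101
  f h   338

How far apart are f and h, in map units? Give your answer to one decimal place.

27.1 map units

The two most frequent classes, F H (245) and f h (338), are the parental types, so the F1 was F H / f h.
The recombinant classes are F h and f H: 116 + 101 = 217.
Recombination frequency = 217/800 = 0.2712 ≈ 27.1%, i.e. 27.1 map units.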